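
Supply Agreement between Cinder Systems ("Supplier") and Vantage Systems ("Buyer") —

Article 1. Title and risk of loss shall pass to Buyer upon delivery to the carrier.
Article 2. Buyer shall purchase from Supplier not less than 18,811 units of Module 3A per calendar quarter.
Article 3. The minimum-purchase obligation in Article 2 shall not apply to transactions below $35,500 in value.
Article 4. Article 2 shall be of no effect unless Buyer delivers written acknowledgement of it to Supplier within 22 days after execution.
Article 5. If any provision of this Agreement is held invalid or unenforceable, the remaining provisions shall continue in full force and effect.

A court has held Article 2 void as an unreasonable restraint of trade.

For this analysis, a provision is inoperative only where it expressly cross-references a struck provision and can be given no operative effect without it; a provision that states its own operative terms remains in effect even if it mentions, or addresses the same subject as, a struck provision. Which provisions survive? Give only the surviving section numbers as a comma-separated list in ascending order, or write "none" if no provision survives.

1, 5

Article 2 is struck. Article 3 has no operative effect of its own apart from Article 2 and is therefore inoperative. Article 4 operates only by reference to Article 2, so it falls with Article 2. Under the severability clause in Article 5, the remaining provisions continue in force. Article 1 and Article 5 remain in effect.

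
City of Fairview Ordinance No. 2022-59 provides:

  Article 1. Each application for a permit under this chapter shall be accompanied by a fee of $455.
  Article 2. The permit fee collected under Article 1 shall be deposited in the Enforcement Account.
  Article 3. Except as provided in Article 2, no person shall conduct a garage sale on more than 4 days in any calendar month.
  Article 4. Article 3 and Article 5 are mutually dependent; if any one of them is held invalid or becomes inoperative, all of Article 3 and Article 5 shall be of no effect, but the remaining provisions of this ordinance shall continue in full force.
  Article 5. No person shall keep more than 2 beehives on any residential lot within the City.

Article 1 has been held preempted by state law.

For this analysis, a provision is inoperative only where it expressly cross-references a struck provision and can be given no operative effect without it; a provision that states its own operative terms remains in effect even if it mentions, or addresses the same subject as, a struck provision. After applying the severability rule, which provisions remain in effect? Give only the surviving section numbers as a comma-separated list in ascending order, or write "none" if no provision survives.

Article 1 is struck. Article 2 does nothing except set the disposition of the permit fee by reference to Article 1; with Article 1 gone it has no independent effect and is inoperative. Although Article 3 refers to Article 2, its operative terms do not depend on Article 2, so it remains in effect. Article 4 ties Article 3 and Article 5 together, but none of those is affected here; the remaining provisions continue in force under Article 4. That leaves Article 3, Article 4, and Article 5 in effect.

3, 4, 5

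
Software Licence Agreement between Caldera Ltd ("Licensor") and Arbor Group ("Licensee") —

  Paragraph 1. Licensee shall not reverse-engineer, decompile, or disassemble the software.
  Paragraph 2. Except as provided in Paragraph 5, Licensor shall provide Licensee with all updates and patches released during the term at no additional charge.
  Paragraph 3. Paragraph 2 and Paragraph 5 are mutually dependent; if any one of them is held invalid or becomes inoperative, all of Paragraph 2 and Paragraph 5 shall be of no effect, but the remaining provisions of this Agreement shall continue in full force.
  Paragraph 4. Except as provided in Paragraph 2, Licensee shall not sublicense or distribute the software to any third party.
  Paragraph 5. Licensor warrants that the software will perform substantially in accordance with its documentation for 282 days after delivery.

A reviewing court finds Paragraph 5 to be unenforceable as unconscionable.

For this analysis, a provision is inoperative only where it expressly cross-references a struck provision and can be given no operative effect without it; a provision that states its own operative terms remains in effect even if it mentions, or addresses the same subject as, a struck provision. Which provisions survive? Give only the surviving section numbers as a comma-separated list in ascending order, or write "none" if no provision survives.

Paragraph 5 is struck. Paragraph 4 mentions Paragraph 2 but its own obligation stands independently of Paragraph 2, so Paragraph 4 is not affected. No other provision's operative terms depend on Paragraph 5. Paragraph 3 declares Paragraph 2 and Paragraph 5 mutually dependent; since one of them has fallen, all of them are of no effect. That brings down Paragraph 2 as well. The remainder continues in force under Paragraph 3. The provisions still in force are Paragraph 1, Paragraph 3, and Paragraph 4.

1, 3, 4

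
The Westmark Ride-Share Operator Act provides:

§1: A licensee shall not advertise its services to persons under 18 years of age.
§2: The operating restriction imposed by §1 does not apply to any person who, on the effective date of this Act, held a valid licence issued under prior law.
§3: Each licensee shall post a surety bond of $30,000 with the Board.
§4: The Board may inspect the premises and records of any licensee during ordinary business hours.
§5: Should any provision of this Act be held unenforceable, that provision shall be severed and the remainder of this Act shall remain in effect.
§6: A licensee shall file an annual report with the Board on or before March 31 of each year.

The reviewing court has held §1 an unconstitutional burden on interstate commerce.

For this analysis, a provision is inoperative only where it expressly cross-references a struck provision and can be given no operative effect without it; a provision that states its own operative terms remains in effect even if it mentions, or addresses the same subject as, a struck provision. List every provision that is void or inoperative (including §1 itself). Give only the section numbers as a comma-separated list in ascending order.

1, 2

§1 is struck. The only function of §2 is the grandfather exemption from §1, so it cannot stand once §1 is removed. Under the severability clause in §5, the remaining provisions continue in force. The provisions still in force are §3, §4, §5, and §6.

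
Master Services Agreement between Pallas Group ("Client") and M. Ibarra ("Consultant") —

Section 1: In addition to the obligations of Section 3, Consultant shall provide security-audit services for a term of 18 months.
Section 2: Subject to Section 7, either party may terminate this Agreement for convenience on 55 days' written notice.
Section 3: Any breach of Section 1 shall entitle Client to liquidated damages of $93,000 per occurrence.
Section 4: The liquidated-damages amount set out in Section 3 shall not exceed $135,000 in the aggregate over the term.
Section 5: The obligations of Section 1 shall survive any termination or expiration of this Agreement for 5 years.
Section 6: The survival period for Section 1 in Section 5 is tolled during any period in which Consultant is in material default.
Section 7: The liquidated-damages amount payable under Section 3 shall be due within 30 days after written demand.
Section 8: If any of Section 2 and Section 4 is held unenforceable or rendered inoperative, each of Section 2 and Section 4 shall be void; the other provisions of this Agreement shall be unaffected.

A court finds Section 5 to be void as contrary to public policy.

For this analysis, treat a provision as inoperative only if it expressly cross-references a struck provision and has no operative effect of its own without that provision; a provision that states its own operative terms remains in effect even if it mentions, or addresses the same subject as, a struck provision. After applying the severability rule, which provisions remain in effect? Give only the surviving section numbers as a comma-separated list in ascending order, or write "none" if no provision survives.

1, 2, 3, 4, 7, 8

Section 5 is struck. The whole of Section 6 is the tolling of the survival period for Section 1, defined by reference to Section 5, so Section 6 cannot stand once Section 5 is removed. Section 8 ties Section 2 and Section 4 together, but none of those is affected here; the remaining provisions continue in force under Section 8. That leaves Section 1, Section 2, Section 3, Section 4, Section 7, and Section 8 in effect.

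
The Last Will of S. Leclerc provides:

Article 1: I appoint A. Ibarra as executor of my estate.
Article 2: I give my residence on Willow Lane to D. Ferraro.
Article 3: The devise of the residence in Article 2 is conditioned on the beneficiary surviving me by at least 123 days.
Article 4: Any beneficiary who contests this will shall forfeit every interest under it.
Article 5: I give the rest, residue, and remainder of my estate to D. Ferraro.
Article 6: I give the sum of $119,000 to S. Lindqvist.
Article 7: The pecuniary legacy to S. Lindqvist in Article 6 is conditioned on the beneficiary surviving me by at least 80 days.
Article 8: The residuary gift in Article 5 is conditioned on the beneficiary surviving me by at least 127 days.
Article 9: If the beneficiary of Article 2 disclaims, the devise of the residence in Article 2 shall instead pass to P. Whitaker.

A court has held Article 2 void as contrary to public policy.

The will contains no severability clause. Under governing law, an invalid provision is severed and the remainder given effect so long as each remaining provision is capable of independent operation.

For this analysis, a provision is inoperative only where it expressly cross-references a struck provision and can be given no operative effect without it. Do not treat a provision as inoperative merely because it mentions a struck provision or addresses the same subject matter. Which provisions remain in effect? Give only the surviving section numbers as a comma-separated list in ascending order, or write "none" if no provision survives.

1, 4, 5, 6, 7, 8

Article 2 is struck. The only function of Article 3 is the survivorship condition on Article 2, so it cannot stand once Article 2 is removed. Article 9 has no operative effect of its own apart from Article 2 and is therefore inoperative. Under the stated default rule, only provisions that cannot operate independently fall away; the rest are enforced. That leaves Article 1, Article 4, Article 5, Article 6, Article 7, and Article 8 in effect.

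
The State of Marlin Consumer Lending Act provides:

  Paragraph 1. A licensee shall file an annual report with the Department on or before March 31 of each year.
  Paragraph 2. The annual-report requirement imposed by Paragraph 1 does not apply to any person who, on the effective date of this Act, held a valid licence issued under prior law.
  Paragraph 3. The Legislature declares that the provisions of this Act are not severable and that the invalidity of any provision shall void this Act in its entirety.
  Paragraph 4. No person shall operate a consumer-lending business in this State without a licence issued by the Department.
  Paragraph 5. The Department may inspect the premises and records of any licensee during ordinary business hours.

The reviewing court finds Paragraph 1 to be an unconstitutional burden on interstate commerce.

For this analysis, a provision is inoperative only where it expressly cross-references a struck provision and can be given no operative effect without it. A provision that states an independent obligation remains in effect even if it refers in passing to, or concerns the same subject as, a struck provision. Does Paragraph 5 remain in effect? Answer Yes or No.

No

Paragraph 1 is struck. Paragraph 2 operates only by reference to Paragraph 1, so it falls with Paragraph 1. Paragraph 3 provides that the Act is not severable, so the invalidity of any one provision voids the entire Act. No provision of the Act survives. Paragraph 5 is among the inoperative provisions, so the answer is no.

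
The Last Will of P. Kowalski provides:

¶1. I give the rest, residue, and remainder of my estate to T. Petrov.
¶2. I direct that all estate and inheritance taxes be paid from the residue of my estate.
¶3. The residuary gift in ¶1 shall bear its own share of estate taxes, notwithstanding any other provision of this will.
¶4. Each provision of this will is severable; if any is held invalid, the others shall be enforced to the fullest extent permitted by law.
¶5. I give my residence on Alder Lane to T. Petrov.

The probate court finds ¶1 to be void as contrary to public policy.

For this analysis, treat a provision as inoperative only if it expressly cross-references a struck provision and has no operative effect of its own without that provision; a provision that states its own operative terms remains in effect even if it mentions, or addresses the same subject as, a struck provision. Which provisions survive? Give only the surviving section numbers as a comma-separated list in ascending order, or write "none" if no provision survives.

¶1 is struck. ¶3 merely fixes the tax charge on ¶1; with ¶1 gone it has nothing to operate on and falls away. ¶4 is a severability clause and preserves every provision that can still be given independent effect. ¶2, ¶4, and ¶5 remain in effect.

2, 4, 5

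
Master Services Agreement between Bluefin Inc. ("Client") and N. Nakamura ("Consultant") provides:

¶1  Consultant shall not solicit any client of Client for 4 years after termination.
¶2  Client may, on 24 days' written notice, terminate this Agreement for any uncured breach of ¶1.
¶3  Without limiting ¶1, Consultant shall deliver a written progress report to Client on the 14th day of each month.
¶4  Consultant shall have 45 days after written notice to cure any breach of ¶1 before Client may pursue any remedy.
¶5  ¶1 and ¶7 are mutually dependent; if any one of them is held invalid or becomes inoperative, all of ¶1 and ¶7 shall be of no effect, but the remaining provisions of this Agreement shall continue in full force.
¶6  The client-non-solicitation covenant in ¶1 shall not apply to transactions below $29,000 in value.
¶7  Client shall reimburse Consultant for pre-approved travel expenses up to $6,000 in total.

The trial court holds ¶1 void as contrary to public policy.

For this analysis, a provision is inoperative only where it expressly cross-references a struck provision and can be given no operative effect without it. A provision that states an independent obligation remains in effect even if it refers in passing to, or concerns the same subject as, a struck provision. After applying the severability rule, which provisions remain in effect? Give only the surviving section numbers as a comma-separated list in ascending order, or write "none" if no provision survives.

3, 5

¶1 is struck. ¶2 has no operative effect of its own apart from ¶1 and is therefore inoperative. ¶4 operates only by reference to ¶1, so it falls with ¶1. ¶6 does nothing except set the carve-out from the client-non-solicitation covenant by reference to ¶1; with ¶1 gone it has no independent effect and is inoperative. ¶3 mentions ¶1 but its own obligation stands independently of ¶1, so ¶3 is not affected. ¶5 declares ¶1 and ¶7 mutually dependent; since one of them has fallen, all of them are of no effect. That brings down ¶7 as well. The remainder continues in force under ¶5. ¶3 and ¶5 remain in effect.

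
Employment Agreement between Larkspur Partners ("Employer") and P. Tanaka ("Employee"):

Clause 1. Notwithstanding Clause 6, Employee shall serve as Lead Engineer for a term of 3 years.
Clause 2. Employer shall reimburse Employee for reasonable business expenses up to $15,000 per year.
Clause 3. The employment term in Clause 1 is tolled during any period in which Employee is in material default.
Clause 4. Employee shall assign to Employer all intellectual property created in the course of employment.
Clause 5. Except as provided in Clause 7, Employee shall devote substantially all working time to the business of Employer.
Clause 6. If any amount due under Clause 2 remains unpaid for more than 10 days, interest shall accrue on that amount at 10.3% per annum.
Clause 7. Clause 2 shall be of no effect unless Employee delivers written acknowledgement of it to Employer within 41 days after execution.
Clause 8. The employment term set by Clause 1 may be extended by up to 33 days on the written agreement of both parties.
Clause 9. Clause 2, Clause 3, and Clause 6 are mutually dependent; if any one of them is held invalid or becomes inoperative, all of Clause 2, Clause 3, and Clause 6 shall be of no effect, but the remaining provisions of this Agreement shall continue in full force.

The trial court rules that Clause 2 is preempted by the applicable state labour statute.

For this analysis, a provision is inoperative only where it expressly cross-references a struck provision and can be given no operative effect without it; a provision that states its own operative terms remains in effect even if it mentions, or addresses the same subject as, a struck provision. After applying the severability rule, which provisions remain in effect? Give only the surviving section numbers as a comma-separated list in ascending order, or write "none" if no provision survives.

Clause 2 is struck. The whole of Clause 6 is the default interest on the expense-reimbursement cap, defined by reference to Clause 2, so Clause 6 cannot stand once Clause 2 is removed. Clause 7 merely fixes the acknowledgement condition for Clause 2; with Clause 2 gone it has nothing to operate on and falls away. Although Clause 5 refers to Clause 7, its operative terms do not depend on Clause 7, so it remains in effect. Although Clause 1 refers to Clause 6, its operative terms do not depend on Clause 6, so it remains in effect. Clause 9 declares Clause 2, Clause 3, and Clause 6 mutually dependent; since one of them has fallen, all of them are of no effect. That brings down Clause 3 as well. The remainder continues in force under Clause 9. That leaves Clause 1, Clause 4, Clause 5, Clause 8, and Clause 9 in effect.

1, 4, 5, 8, 9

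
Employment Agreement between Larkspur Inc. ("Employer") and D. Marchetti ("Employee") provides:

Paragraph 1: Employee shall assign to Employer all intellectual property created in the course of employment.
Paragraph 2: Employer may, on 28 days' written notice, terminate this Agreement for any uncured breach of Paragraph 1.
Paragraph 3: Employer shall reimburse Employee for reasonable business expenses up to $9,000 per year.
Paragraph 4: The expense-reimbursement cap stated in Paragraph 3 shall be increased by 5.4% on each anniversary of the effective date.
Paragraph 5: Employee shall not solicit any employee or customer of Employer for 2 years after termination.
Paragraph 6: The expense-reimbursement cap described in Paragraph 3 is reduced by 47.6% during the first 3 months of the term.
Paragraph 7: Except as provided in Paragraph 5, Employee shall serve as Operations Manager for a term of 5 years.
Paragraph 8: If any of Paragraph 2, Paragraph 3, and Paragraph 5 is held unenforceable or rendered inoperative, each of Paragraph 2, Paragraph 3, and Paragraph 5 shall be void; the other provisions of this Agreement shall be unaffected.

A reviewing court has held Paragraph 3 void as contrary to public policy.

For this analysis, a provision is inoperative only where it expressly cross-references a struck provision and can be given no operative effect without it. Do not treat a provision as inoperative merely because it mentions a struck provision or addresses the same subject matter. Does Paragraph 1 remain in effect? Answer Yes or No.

Paragraph 3 is struck. The whole of Paragraph 4 is the escalation of the expense-reimbursement cap, defined by reference to Paragraph 3, so Paragraph 4 cannot stand once Paragraph 3 is removed. Paragraph 6 has no operative effect of its own apart from Paragraph 3 and is therefore inoperative. Although Paragraph 7 refers to Paragraph 5, its operative terms do not depend on Paragraph 5, so it remains in effect. Paragraph 8 declares Paragraph 2, Paragraph 3, and Paragraph 5 mutually dependent; since one of them has fallen, all of them are of no effect. That brings down Paragraph 2 and Paragraph 5 as well. The remainder continues in force under Paragraph 8. That leaves Paragraph 1, Paragraph 7, and Paragraph 8 in effect. Paragraph 1 is among the surviving provisions, so the answer is yes.

Yes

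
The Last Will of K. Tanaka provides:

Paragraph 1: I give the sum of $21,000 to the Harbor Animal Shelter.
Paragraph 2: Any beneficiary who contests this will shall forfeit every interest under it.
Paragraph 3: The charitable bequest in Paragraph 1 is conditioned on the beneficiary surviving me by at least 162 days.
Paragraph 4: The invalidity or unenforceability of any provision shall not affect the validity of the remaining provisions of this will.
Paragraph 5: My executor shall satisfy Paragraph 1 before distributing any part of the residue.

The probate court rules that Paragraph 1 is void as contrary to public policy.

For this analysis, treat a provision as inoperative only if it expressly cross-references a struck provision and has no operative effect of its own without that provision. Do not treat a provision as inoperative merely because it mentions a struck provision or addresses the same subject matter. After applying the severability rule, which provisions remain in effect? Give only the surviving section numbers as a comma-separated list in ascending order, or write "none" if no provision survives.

2, 4

Paragraph 1 is struck. Paragraph 3 has no operative effect of its own apart from Paragraph 1 and is therefore inoperative. Paragraph 5 operates only by reference to Paragraph 1, so it falls with Paragraph 1. Paragraph 4 is a severability clause and preserves every provision that can still be given independent effect. Paragraph 2 and Paragraph 4 remain in effect.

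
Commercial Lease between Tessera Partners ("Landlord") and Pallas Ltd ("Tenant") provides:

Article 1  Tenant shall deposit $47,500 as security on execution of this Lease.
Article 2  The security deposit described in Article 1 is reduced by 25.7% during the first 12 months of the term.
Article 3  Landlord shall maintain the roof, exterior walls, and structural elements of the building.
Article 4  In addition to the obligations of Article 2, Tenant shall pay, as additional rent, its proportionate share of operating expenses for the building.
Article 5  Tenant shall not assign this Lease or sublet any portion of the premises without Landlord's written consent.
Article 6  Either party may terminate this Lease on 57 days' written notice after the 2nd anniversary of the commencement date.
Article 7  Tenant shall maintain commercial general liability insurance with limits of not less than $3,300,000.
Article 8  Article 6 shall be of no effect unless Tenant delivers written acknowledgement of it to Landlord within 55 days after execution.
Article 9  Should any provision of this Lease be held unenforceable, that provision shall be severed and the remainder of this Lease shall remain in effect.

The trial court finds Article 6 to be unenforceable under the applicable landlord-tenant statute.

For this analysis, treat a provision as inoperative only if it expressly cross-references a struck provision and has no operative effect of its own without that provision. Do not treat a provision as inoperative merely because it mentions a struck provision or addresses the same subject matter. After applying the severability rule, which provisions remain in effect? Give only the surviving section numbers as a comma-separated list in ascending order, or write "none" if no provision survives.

1, 2, 3, 4, 5, 7, 9

Article 6 is struck. Article 8 operates only by reference to Article 6, so it falls with Article 6. Under the severability clause in Article 9, the remaining provisions continue in force. That leaves Article 1, Article 2, Article 3, Article 4, Article 5, Article 7, and Article 9 in effect.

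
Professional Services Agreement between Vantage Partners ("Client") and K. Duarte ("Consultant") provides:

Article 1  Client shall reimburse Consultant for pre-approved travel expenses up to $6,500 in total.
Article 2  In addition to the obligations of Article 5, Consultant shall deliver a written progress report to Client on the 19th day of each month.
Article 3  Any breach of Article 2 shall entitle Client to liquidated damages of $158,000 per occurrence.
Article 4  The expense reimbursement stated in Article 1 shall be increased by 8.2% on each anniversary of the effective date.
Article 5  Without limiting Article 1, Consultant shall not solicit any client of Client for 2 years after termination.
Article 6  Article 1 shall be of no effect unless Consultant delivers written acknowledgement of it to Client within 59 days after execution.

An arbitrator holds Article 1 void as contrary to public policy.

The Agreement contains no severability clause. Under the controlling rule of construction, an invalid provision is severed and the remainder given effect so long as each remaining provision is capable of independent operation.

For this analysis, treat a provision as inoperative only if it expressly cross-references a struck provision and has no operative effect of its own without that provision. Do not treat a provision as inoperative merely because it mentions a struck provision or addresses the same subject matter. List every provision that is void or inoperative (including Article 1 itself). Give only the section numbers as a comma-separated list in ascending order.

1, 4, 6

Article 1 is struck. The whole of Article 4 is the escalation of the expense reimbursement, defined by reference to Article 1, so Article 4 cannot stand once Article 1 is removed. Article 6 operates only by reference to Article 1, so it falls with Article 1. Article 5 mentions Article 1 but its own obligation stands independently of Article 1, so Article 5 is not affected. With no severability clause, the stated default rule severs what cannot stand and enforces each remaining provision that can operate on its own. That leaves Article 2, Article 3, and Article 5 in effect.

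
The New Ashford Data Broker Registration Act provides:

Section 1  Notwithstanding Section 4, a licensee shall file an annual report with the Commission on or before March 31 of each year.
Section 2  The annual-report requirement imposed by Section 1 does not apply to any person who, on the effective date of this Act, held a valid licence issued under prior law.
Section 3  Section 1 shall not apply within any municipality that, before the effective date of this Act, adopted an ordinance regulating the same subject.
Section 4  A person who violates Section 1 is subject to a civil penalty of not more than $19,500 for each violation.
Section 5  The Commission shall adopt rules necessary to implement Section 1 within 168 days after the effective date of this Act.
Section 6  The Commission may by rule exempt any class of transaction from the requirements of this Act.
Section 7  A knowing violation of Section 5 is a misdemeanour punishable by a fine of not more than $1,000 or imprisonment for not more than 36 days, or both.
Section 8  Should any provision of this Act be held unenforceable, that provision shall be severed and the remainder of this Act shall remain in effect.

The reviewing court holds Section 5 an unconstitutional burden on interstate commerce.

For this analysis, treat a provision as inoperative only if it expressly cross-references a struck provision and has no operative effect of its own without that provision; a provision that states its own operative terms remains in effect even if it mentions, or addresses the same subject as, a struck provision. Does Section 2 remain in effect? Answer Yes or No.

Yes

Section 5 is struck. Section 7 has no operative effect of its own apart from Section 5 and is therefore inoperative. Under the severability clause in Section 8, the remaining provisions continue in force. The provisions still in force are Section 1, Section 2, Section 3, Section 4, Section 6, and Section 8. Section 2 is among the surviving provisions, so the answer is yes.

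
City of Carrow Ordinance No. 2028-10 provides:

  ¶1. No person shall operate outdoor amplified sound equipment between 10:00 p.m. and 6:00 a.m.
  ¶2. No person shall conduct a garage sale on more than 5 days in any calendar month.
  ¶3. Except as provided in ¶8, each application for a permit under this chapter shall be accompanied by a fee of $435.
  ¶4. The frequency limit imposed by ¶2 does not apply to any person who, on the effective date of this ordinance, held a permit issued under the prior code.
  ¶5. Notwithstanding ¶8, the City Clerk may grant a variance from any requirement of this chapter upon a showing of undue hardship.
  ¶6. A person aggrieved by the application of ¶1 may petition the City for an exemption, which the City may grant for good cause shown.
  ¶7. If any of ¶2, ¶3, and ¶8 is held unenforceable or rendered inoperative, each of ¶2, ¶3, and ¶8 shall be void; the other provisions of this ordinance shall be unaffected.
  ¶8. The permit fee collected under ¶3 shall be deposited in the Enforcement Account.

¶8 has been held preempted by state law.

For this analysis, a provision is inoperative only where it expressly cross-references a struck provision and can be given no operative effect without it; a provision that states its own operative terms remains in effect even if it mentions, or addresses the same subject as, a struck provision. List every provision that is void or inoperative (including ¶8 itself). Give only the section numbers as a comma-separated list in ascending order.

¶8 is struck. Although ¶5 refers to ¶8, its operative terms do not depend on ¶8, so it remains in effect. No other provision's operative terms depend on ¶8. ¶7 declares ¶2, ¶3, and ¶8 mutually dependent; since one of them has fallen, all of them are of no effect. That brings down ¶2 and ¶3 as well. ¶4 in turn depends solely on a provision now struck and likewise falls. The remainder continues in force under ¶7. ¶1, ¶5, ¶6, and ¶7 remain in effect.

2, 3, 4, 8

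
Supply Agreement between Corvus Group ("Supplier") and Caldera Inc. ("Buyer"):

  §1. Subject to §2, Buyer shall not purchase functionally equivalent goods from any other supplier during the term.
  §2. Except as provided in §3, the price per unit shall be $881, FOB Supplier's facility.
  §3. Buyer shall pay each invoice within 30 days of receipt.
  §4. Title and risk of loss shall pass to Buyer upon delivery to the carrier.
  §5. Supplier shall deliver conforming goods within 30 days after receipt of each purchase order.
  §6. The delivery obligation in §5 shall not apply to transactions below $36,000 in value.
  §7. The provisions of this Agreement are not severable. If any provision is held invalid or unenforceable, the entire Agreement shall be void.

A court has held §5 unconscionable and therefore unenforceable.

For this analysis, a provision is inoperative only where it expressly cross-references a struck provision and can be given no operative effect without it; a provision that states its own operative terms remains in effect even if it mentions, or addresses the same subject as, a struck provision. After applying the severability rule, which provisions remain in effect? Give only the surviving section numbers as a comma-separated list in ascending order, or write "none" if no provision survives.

§5 is struck. §6 does nothing except set the carve-out from the delivery obligation by reference to §5; with §5 gone it has no independent effect and is inoperative. §7 provides that the Agreement is not severable, so the invalidity of any one provision voids the entire Agreement. No provision of the Agreement survives.

none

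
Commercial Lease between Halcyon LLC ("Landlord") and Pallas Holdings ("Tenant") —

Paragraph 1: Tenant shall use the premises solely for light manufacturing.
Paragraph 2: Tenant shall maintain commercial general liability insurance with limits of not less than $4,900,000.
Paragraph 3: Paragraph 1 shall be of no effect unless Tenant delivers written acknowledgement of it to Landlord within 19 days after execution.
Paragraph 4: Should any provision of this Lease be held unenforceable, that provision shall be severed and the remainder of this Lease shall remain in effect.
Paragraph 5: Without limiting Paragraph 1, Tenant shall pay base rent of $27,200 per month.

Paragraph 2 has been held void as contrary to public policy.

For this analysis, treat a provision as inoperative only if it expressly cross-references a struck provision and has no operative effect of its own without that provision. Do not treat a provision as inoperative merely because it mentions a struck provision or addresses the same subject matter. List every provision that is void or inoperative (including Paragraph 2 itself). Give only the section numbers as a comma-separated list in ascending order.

Paragraph 2 is struck. Nothing else in the Lease is defined by reference to Paragraph 2. Paragraph 4 is a severability clause and preserves every provision that can still be given independent effect. Paragraph 1, Paragraph 3, Paragraph 4, and Paragraph 5 remain in effect.

2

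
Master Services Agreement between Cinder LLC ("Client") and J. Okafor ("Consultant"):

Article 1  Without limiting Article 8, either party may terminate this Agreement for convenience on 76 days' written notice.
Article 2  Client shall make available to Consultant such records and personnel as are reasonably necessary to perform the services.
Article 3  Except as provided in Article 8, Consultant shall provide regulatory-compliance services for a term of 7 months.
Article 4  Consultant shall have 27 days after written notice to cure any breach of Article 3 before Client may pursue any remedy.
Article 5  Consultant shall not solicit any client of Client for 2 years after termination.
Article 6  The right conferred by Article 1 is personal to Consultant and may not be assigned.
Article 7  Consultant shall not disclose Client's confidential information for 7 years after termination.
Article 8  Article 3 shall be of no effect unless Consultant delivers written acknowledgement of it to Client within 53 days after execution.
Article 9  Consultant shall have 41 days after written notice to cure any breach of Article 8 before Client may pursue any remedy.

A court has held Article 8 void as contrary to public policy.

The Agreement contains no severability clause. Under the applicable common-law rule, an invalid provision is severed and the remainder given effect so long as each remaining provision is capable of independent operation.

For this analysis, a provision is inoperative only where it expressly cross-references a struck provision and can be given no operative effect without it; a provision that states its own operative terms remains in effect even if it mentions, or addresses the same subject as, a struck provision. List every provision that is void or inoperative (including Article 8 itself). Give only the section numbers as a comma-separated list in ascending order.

Article 8 is struck. Article 9 merely fixes the cure period for breach of Article 8; with Article 8 gone it has nothing to operate on and falls away. Although Article 1 refers to Article 8, its operative terms do not depend on Article 8, so it remains in effect. Article 3 mentions Article 8 but its own obligation stands independently of Article 8, so Article 3 is not affected. With no severability clause, the stated default rule severs what cannot stand and enforces each remaining provision that can operate on its own. The provisions still in force are Article 1, Article 2, Article 3, Article 4, Article 5, Article 6, and Article 7.

8, 9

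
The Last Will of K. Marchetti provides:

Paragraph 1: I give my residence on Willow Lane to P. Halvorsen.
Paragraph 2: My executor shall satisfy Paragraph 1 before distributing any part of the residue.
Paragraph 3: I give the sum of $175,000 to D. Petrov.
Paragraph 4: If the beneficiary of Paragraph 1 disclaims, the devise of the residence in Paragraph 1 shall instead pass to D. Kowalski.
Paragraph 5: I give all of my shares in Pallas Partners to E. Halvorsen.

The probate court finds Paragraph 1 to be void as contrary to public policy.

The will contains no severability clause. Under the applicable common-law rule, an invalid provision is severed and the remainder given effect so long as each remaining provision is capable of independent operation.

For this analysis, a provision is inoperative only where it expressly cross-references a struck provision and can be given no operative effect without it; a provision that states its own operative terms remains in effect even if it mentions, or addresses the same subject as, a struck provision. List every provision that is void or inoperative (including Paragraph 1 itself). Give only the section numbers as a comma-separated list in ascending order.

1, 2, 4

Paragraph 1 is struck. Paragraph 2 has no operative effect of its own apart from Paragraph 1 and is therefore inoperative. Paragraph 4 has no operative effect of its own apart from Paragraph 1 and is therefore inoperative. With no severability clause, the stated default rule severs what cannot stand and enforces each remaining provision that can operate on its own. That leaves Paragraph 3 and Paragraph 5 in effect.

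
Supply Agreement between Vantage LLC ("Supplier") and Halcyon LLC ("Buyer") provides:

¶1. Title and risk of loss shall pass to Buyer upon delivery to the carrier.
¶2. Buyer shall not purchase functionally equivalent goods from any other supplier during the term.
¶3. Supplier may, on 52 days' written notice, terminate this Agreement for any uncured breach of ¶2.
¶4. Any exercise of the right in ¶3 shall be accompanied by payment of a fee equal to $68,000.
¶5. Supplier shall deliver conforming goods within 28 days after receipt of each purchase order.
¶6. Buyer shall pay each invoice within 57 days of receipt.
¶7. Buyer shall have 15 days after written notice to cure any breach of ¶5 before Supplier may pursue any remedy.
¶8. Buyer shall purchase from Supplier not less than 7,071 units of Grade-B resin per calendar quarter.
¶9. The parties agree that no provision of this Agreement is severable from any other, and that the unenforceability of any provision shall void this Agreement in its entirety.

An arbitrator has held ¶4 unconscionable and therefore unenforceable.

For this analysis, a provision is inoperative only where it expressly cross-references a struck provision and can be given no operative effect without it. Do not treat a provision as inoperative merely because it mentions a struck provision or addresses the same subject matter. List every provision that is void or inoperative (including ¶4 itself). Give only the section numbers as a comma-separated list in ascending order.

1, 2, 3, 4, 5, 6, 7, 8, 9

¶4 is struck. No other provision's operative terms depend on ¶4. ¶9 provides that the Agreement is not severable, so the invalidity of any one provision voids the entire Agreement. No provision of the Agreement survives.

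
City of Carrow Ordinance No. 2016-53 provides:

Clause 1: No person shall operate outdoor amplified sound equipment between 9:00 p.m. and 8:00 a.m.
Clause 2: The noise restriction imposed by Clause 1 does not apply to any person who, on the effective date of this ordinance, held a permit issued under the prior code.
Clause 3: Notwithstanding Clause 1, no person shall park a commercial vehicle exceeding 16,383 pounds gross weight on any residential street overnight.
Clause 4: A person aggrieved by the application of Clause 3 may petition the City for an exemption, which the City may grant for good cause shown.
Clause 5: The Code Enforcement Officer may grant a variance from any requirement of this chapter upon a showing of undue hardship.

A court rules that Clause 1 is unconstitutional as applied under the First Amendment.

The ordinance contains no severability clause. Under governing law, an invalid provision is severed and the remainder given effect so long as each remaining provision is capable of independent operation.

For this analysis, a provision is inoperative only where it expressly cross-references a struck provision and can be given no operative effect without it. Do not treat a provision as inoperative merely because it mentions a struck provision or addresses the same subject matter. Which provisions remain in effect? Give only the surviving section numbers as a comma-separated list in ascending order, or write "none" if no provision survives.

Clause 1 is struck. The only function of Clause 2 is the grandfather exemption from Clause 1, so it cannot stand once Clause 1 is removed. Although Clause 3 refers to Clause 1, its operative terms do not depend on Clause 1, so it remains in effect. With no severability clause, the stated default rule severs what cannot stand and enforces each remaining provision that can operate on its own. The provisions still in force are Clause 3, Clause 4, and Clause 5.

3, 4, 5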